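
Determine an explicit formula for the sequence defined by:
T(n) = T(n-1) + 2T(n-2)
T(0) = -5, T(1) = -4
Characteristic equation: x² - x - 2 = 0, which factors as (x - (-1))(x - (2)) = 0.
Roots r₁ = -1, r₂ = 2 (distinct).
General solution: T(n) = A·(-1)^n + B·(2)^n.
From T(0) = -5: A + B = -5.
From T(1) = -4: -A + 2B = -4.
Solving: A = -2, B = -3.
So T(n) = - 2 \left(-1\right)^{n} - 3 \cdot 2^{n}.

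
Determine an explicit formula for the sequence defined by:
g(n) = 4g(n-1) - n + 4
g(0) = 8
First-order linear with linear forcing.
Homogeneous solution: g_h(n) = A·(4)^n.
Try particular g_p(n) = pn + q. Substituting:
  pn + q = 4(p(n-1) + q) - n + 4.
Matching the n-coefficient: p = 4p - 1 ⇒ p = \frac{1}{3}.
Matching constants: q = -4p + 4q + 4 ⇒ q = - \frac{8}{9}.
General: g(n) = A·(4)^n + \frac{n}{3} - \frac{8}{9}.
Apply g(0) = 8: A - \frac{8}{9} = 8 ⇒ A = \frac{80}{9}.
So g(n) = \frac{80 \cdot 4^{n}}{9} + \frac{n}{3} - \frac{8}{9}.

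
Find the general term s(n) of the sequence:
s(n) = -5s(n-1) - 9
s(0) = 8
First-order linear non-homogeneous.
Homogeneous solution: s_h(n) = A·(-5)^n.
Try constant particular solution s_p = K: K = -5K - 9 ⇒ K = - \frac{3}{2}.
General: s(n) = A·(-5)^n - \frac{3}{2}.
Apply s(0) = 8: A - \frac{3}{2} = 8 ⇒ A = \frac{19}{2}.
So s(n) = \frac{19 \left(-5\right)^{n}}{2} - \frac{3}{2}.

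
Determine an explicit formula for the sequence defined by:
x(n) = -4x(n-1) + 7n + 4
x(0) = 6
First-order linear with linear forcing.
Homogeneous solution: x_h(n) = A·(-4)^n.
Try particular x_p(n) = pn + q. Substituting:
  pn + q = -4(p(n-1) + q) + 7n + 4.
Matching the n-coefficient: p = -4p + 7 ⇒ p = \frac{7}{5}.
Matching constants: q = 4p - 4q + 4 ⇒ q = \frac{48}{25}.
General: x(n) = A·(-4)^n + \frac{7 n}{5} + \frac{48}{25}.
Apply x(0) = 6: A + \frac{48}{25} = 6 ⇒ A = \frac{102}{25}.
So x(n) = \frac{102 \left(-4\right)^{n}}{25} + \frac{7 n}{5} + \frac{48}{25}.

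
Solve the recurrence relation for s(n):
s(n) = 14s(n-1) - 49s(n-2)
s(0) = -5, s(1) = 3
Characteristic equation: x² - 14x + 49 = 0, which is (x - (7))².
Repeated root r = 7.
General solution: s(n) = (A + Bn)·(7)^n.
From s(0) = -5: A = -5.
From s(1) = 3: (A + B)·(7) = 3 ⇒ B = \frac{38}{7}.
So s(n) = \left(\frac{38 n}{7} - 5\right) \cdot (7)^n.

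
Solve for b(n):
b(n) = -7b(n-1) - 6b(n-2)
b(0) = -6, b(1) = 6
Characteristic equation: x² + 7x + 6 = 0, which factors as (x - (-1))(x - (-6)) = 0.
Roots r₁ = -1, r₂ = -6 (distinct).
General solution: b(n) = A·(-1)^n + B·(-6)^n.
From b(0) = -6: A + B = -6.
From b(1) = 6: -A - 6B = 6.
Solving: A = -6, B = 0.
So b(n) = - 6 \left(-1\right)^{n}.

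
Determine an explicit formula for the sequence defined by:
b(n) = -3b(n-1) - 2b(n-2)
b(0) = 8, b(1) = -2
Characteristic equation: x² + 3x + 2 = 0, which factors as (x - (-2))(x - (-1)) = 0.
Roots r₁ = -2, r₂ = -1 (distinct).
General solution: b(n) = A·(-2)^n + B·(-1)^n.
From b(0) = 8: A + B = 8.
From b(1) = -2: -2A - B = -2.
Solving: A = -6, B = 14.
So b(n) = 14 \left(-1\right)^{n} - 6 \left(-2\right)^{n}.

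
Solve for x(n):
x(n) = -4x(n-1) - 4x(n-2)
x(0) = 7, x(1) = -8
Characteristic equation: x² + 4x + 4 = 0, which is (x - (-2))².
Repeated root r = -2.
General solution: x(n) = (A + Bn)·(-2)^n.
From x(0) = 7: A = 7.
From x(1) = -8: (A + B)·(-2) = -8 ⇒ B = -3.
So x(n) = \left(7 - 3 n\right) \cdot (-2)^n.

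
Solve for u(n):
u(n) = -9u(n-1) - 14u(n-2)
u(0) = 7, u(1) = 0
Characteristic equation: x² + 9x + 14 = 0, which factors as (x - (-7))(x - (-2)) = 0.
Roots r₁ = -7, r₂ = -2 (distinct).
General solution: u(n) = A·(-7)^n + B·(-2)^n.
From u(0) = 7: A + B = 7.
From u(1) = 0: -7A - 2B = 0.
Solving: A = - \frac{14}{5}, B = \frac{49}{5}.
So u(n) = \frac{49 \left(-2\right)^{n}}{5} - \frac{14 \left(-7\right)^{n}}{5}.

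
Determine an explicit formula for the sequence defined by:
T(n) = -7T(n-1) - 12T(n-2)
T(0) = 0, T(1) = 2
Characteristic equation: x² + 7x + 12 = 0, which factors as (x - (-3))(x - (-4)) = 0.
Roots r₁ = -3, r₂ = -4 (distinct).
General solution: T(n) = A·(-3)^n + B·(-4)^n.
From T(0) = 0: A + B = 0.
From T(1) = 2: -3A - 4B = 2.
Solving: A = 2, B = -2.
So T(n) = 2 \left(-3\right)^{n} - 2 \left(-4\right)^{n}.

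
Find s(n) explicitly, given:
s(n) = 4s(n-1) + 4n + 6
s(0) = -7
First-order linear with linear forcing.
Homogeneous solution: s_h(n) = A·(4)^n.
Try particular s_p(n) = pn + q. Substituting:
  pn + q = 4(p(n-1) + q) + 4n + 6.
Matching the n-coefficient: p = 4p + 4 ⇒ p = - \frac{4}{3}.
Matching constants: q = -4p + 4q + 6 ⇒ q = - \frac{34}{9}.
General: s(n) = A·(4)^n - \frac{4 n}{3} - \frac{34}{9}.
Apply s(0) = -7: A - \frac{34}{9} = -7 ⇒ A = - \frac{29}{9}.
So s(n) = - \frac{29 \cdot 4^{n}}{9} - \frac{4 n}{3} - \frac{34}{9}.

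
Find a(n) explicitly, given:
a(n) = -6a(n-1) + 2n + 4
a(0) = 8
First-order linear with linear forcing.
Homogeneous solution: a_h(n) = A·(-6)^n.
Try particular a_p(n) = pn + q. Substituting:
  pn + q = -6(p(n-1) + q) + 2n + 4.
Matching the n-coefficient: p = -6p + 2 ⇒ p = \frac{2}{7}.
Matching constants: q = 6p - 6q + 4 ⇒ q = \frac{40}{49}.
General: a(n) = A·(-6)^n + \frac{2 n}{7} + \frac{40}{49}.
Apply a(0) = 8: A + \frac{40}{49} = 8 ⇒ A = \frac{352}{49}.
So a(n) = \frac{352 \left(-6\right)^{n}}{49} + \frac{2 n}{7} + \frac{40}{49}.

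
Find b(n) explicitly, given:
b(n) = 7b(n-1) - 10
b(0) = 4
First-order linear non-homogeneous.
Homogeneous solution: b_h(n) = A·(7)^n.
Try constant particular solution b_p = K: K = 7K - 10 ⇒ K = \frac{5}{3}.
General: b(n) = A·(7)^n + \frac{5}{3}.
Apply b(0) = 4: A + \frac{5}{3} = 4 ⇒ A = \frac{7}{3}.
So b(n) = \frac{7 \cdot 7^{n}}{3} + \frac{5}{3}.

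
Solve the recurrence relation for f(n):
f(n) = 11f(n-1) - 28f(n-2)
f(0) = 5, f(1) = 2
Characteristic equation: x² - 11x + 28 = 0, which factors as (x - (4))(x - (7)) = 0.
Roots r₁ = 4, r₂ = 7 (distinct).
General solution: f(n) = A·(4)^n + B·(7)^n.
From f(0) = 5: A + B = 5.
From f(1) = 2: 4A + 7B = 2.
Solving: A = 11, B = -6.
So f(n) = 11 \cdot 4^{n} - 6 \cdot 7^{n}.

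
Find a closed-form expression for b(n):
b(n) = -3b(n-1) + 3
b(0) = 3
First-order linear non-homogeneous.
Homogeneous solution: b_h(n) = A·(-3)^n.
Try constant particular solution b_p = K: K = -3K + 3 ⇒ K = \frac{3}{4}.
General: b(n) = A·(-3)^n + \frac{3}{4}.
Apply b(0) = 3: A + \frac{3}{4} = 3 ⇒ A = \frac{9}{4}.
So b(n) = \frac{9 \left(-3\right)^{n}}{4} + \frac{3}{4}.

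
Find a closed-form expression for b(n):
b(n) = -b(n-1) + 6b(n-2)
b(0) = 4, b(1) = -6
Characteristic equation: x² + x - 6 = 0, which factors as (x - (-3))(x - (2)) = 0.
Roots r₁ = -3, r₂ = 2 (distinct).
General solution: b(n) = A·(-3)^n + B·(2)^n.
From b(0) = 4: A + B = 4.
From b(1) = -6: -3A + 2B = -6.
Solving: A = \frac{14}{5}, B = \frac{6}{5}.
So b(n) = \frac{14 \left(-3\right)^{n}}{5} + \frac{6 \cdot 2^{n}}{5}.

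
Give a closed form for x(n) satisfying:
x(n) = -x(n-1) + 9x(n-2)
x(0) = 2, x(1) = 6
Characteristic equation: x² + x - 9 = 0.
Discriminant Δ = (-1)² + 4·(9) = 37.
Roots r₁,₂ = (-1 ± √37)/2, so r₁ = - \frac{1}{2} + \frac{\sqrt{37}}{2}, r₂ = - \frac{\sqrt{37}}{2} - \frac{1}{2}.
General solution: x(n) = A·r₁^n + B·r₂^n.
From the initial conditions, A + B = 2 and r₁A + r₂B = 6.
Since r₁ - r₂ = √37: A = (6 - (2)r₂)/√37 = 1 + \frac{7 \sqrt{37}}{37}, and B = 2 - A = 1 - \frac{7 \sqrt{37}}{37}.
So x(n) = \left(1 + \frac{7 \sqrt{37}}{37}\right)\left(- \frac{1}{2} + \frac{\sqrt{37}}{2}\right)^n + \left(1 - \frac{7 \sqrt{37}}{37}\right)\left(- \frac{\sqrt{37}}{2} - \frac{1}{2}\right)^n.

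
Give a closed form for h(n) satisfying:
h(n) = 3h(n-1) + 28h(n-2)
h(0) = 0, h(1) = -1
Characteristic equation: x² - 3x - 28 = 0, which factors as (x - (-4))(x - (7)) = 0.
Roots r₁ = -4, r₂ = 7 (distinct).
General solution: h(n) = A·(-4)^n + B·(7)^n.
From h(0) = 0: A + B = 0.
From h(1) = -1: -4A + 7B = -1.
Solving: A = \frac{1}{11}, B = - \frac{1}{11}.
So h(n) = \frac{\left(-4\right)^{n}}{11} - \frac{7^{n}}{11}.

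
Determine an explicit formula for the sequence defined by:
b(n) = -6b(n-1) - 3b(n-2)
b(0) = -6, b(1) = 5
Characteristic equation: x² + 6x + 3 = 0.
Discriminant Δ = (-6)² + 4·(-3) = 24.
Roots r₁,₂ = (-6 ± √24)/2, so r₁ = -3 + \sqrt{6}, r₂ = -3 - \sqrt{6}.
General solution: b(n) = A·r₁^n + B·r₂^n.
From the initial conditions, A + B = -6 and r₁A + r₂B = 5.
Since r₁ - r₂ = √24: A = (5 - (-6)r₂)/√24 = -3 - \frac{13 \sqrt{6}}{12}, and B = -6 - A = -3 + \frac{13 \sqrt{6}}{12}.
So b(n) = \left(-3 - \frac{13 \sqrt{6}}{12}\right)\left(-3 + \sqrt{6}\right)^n + \left(-3 + \frac{13 \sqrt{6}}{12}\right)\left(-3 - \sqrt{6}\right)^n.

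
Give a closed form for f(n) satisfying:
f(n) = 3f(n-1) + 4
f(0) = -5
First-order linear non-homogeneous.
Homogeneous solution: f_h(n) = A·(3)^n.
Try constant particular solution f_p = K: K = 3K + 4 ⇒ K = -2.
General: f(n) = A·(3)^n - 2.
Apply f(0) = -5: A - 2 = -5 ⇒ A = -3.
So f(n) = - 3 \cdot 3^{n} - 2.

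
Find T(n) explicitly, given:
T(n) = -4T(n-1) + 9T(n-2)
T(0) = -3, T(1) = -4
Characteristic equation: x² + 4x - 9 = 0.
Discriminant Δ = (-4)² + 4·(9) = 52.
Roots r₁,₂ = (-4 ± √52)/2, so r₁ = -2 + \sqrt{13}, r₂ = - \sqrt{13} - 2.
General solution: T(n) = A·r₁^n + B·r₂^n.
From the initial conditions, A + B = -3 and r₁A + r₂B = -4.
Since r₁ - r₂ = √52: A = (-4 - (-3)r₂)/√52 = - \frac{3}{2} - \frac{5 \sqrt{13}}{13}, and B = -3 - A = - \frac{3}{2} + \frac{5 \sqrt{13}}{13}.
So T(n) = \left(- \frac{3}{2} - \frac{5 \sqrt{13}}{13}\right)\left(-2 + \sqrt{13}\right)^n + \left(- \frac{3}{2} + \frac{5 \sqrt{13}}{13}\right)\left(- \sqrt{13} - 2\right)^n.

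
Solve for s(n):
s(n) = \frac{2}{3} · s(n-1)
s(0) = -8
Pure geometric recurrence with ratio \frac{2}{3}.
By induction s(n) = s(0) · (\frac{2}{3})^n = - 8 \left(\frac{2}{3}\right)^{n}.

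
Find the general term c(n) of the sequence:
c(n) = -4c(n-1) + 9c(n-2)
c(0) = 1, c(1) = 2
Characteristic equation: x² + 4x - 9 = 0.
Discriminant Δ = (-4)² + 4·(9) = 52.
Roots r₁,₂ = (-4 ± √52)/2, so r₁ = -2 + \sqrt{13}, r₂ = - \sqrt{13} - 2.
General solution: c(n) = A·r₁^n + B·r₂^n.
From the initial conditions, A + B = 1 and r₁A + r₂B = 2.
Since r₁ - r₂ = √52: A = (2 - (1)r₂)/√52 = \frac{1}{2} + \frac{2 \sqrt{13}}{13}, and B = 1 - A = \frac{1}{2} - \frac{2 \sqrt{13}}{13}.
So c(n) = \left(\frac{1}{2} + \frac{2 \sqrt{13}}{13}\right)\left(-2 + \sqrt{13}\right)^n + \left(\frac{1}{2} - \frac{2 \sqrt{13}}{13}\right)\left(- \sqrt{13} - 2\right)^n.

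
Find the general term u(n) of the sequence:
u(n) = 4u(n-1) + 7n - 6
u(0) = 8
First-order linear with linear forcing.
Homogeneous solution: u_h(n) = A·(4)^n.
Try particular u_p(n) = pn + q. Substituting:
  pn + q = 4(p(n-1) + q) + 7n - 6.
Matching the n-coefficient: p = 4p + 7 ⇒ p = - \frac{7}{3}.
Matching constants: q = -4p + 4q - 6 ⇒ q = - \frac{10}{9}.
General: u(n) = A·(4)^n - \frac{7 n}{3} - \frac{10}{9}.
Apply u(0) = 8: A - \frac{10}{9} = 8 ⇒ A = \frac{82}{9}.
So u(n) = \frac{82 \cdot 4^{n}}{9} - \frac{7 n}{3} - \frac{10}{9}.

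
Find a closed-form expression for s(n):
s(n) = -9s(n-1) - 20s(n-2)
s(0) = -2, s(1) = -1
Characteristic equation: x² + 9x + 20 = 0, which factors as (x - (-5))(x - (-4)) = 0.
Roots r₁ = -5, r₂ = -4 (distinct).
General solution: s(n) = A·(-5)^n + B·(-4)^n.
From s(0) = -2: A + B = -2.
From s(1) = -1: -5A - 4B = -1.
Solving: A = 9, B = -11.
So s(n) = - 11 \left(-4\right)^{n} + 9 \left(-5\right)^{n}.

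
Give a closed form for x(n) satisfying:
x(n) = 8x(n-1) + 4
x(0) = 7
First-order linear non-homogeneous.
Homogeneous solution: x_h(n) = A·(8)^n.
Try constant particular solution x_p = K: K = 8K + 4 ⇒ K = - \frac{4}{7}.
General: x(n) = A·(8)^n - \frac{4}{7}.
Apply x(0) = 7: A - \frac{4}{7} = 7 ⇒ A = \frac{53}{7}.
So x(n) = \frac{53 \cdot 8^{n}}{7} - \frac{4}{7}.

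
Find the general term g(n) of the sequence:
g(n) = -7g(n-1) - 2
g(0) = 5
First-order linear non-homogeneous.
Homogeneous solution: g_h(n) = A·(-7)^n.
Try constant particular solution g_p = K: K = -7K - 2 ⇒ K = - \frac{1}{4}.
General: g(n) = A·(-7)^n - \frac{1}{4}.
Apply g(0) = 5: A - \frac{1}{4} = 5 ⇒ A = \frac{21}{4}.
So g(n) = \frac{21 \left(-7\right)^{n}}{4} - \frac{1}{4}.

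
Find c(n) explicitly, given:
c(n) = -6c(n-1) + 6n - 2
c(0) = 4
First-order linear with linear forcing.
Homogeneous solution: c_h(n) = A·(-6)^n.
Try particular c_p(n) = pn + q. Substituting:
  pn + q = -6(p(n-1) + q) + 6n - 2.
Matching the n-coefficient: p = -6p + 6 ⇒ p = \frac{6}{7}.
Matching constants: q = 6p - 6q - 2 ⇒ q = \frac{22}{49}.
General: c(n) = A·(-6)^n + \frac{6 n}{7} + \frac{22}{49}.
Apply c(0) = 4: A + \frac{22}{49} = 4 ⇒ A = \frac{174}{49}.
So c(n) = \frac{174 \left(-6\right)^{n}}{49} + \frac{6 n}{7} + \frac{22}{49}.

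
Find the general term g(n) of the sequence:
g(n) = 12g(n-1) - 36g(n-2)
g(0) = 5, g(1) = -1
Characteristic equation: x² - 12x + 36 = 0, which is (x - (6))².
Repeated root r = 6.
General solution: g(n) = (A + Bn)·(6)^n.
From g(0) = 5: A = 5.
From g(1) = -1: (A + B)·(6) = -1 ⇒ B = - \frac{31}{6}.
So g(n) = \left(5 - \frac{31 n}{6}\right) \cdot (6)^n.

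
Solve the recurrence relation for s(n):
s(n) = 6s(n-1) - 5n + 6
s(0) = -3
First-order linear with linear forcing.
Homogeneous solution: s_h(n) = A·(6)^n.
Try particular s_p(n) = pn + q. Substituting:
  pn + q = 6(p(n-1) + q) - 5n + 6.
Matching the n-coefficient: p = 6p - 5 ⇒ p = 1.
Matching constants: q = -6p + 6q + 6 ⇒ q = 0.
General: s(n) = A·(6)^n + n + 0.
Apply s(0) = -3: A + 0 = -3 ⇒ A = -3.
So s(n) = - 3 \cdot 6^{n} + n.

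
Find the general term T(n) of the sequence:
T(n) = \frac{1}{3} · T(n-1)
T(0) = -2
Pure geometric recurrence with ratio \frac{1}{3}.
By induction T(n) = T(0) · (\frac{1}{3})^n = - 2 \cdot 3^{- n}.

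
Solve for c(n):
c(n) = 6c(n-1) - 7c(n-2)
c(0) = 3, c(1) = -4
Characteristic equation: x² - 6x + 7 = 0.
Discriminant Δ = (6)² + 4·(-7) = 8.
Roots r₁,₂ = (6 ± √8)/2, so r₁ = \sqrt{2} + 3, r₂ = 3 - \sqrt{2}.
General solution: c(n) = A·r₁^n + B·r₂^n.
From the initial conditions, A + B = 3 and r₁A + r₂B = -4.
Since r₁ - r₂ = √8: A = (-4 - (3)r₂)/√8 = \frac{3}{2} - \frac{13 \sqrt{2}}{4}, and B = 3 - A = \frac{3}{2} + \frac{13 \sqrt{2}}{4}.
So c(n) = \left(\frac{3}{2} - \frac{13 \sqrt{2}}{4}\right)\left(\sqrt{2} + 3\right)^n + \left(\frac{3}{2} + \frac{13 \sqrt{2}}{4}\right)\left(3 - \sqrt{2}\right)^n.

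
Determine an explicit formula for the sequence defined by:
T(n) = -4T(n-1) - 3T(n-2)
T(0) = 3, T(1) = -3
Characteristic equation: x² + 4x + 3 = 0, which factors as (x - (-1))(x - (-3)) = 0.
Roots r₁ = -1, r₂ = -3 (distinct).
General solution: T(n) = A·(-1)^n + B·(-3)^n.
From T(0) = 3: A + B = 3.
From T(1) = -3: -A - 3B = -3.
Solving: A = 3, B = 0.
So T(n) = 3 \left(-1\right)^{n}.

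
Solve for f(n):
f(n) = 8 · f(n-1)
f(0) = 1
Pure geometric recurrence with ratio 8.
By induction f(n) = f(0) · (8)^n = 8^{n}.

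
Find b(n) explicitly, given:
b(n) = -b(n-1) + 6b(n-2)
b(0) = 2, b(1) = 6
Characteristic equation: x² + x - 6 = 0, which factors as (x - (-3))(x - (2)) = 0.
Roots r₁ = -3, r₂ = 2 (distinct).
General solution: b(n) = A·(-3)^n + B·(2)^n.
From b(0) = 2: A + B = 2.
From b(1) = 6: -3A + 2B = 6.
Solving: A = - \frac{2}{5}, B = \frac{12}{5}.
So b(n) = - \frac{2 \left(-3\right)^{n}}{5} + \frac{12 \cdot 2^{n}}{5}.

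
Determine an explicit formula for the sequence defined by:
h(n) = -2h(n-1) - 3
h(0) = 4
First-order linear non-homogeneous.
Homogeneous solution: h_h(n) = A·(-2)^n.
Try constant particular solution h_p = K: K = -2K - 3 ⇒ K = -1.
General: h(n) = A·(-2)^n - 1.
Apply h(0) = 4: A - 1 = 4 ⇒ A = 5.
So h(n) = 5 \left(-2\right)^{n} - 1.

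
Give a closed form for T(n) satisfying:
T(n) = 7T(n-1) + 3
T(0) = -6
First-order linear non-homogeneous.
Homogeneous solution: T_h(n) = A·(7)^n.
Try constant particular solution T_p = K: K = 7K + 3 ⇒ K = - \frac{1}{2}.
General: T(n) = A·(7)^n - \frac{1}{2}.
Apply T(0) = -6: A - \frac{1}{2} = -6 ⇒ A = - \frac{11}{2}.
So T(n) = - \frac{11 \cdot 7^{n}}{2} - \frac{1}{2}.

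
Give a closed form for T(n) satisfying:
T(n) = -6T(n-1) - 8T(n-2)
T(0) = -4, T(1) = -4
Characteristic equation: x² + 6x + 8 = 0, which factors as (x - (-2))(x - (-4)) = 0.
Roots r₁ = -2, r₂ = -4 (distinct).
General solution: T(n) = A·(-2)^n + B·(-4)^n.
From T(0) = -4: A + B = -4.
From T(1) = -4: -2A - 4B = -4.
Solving: A = -10, B = 6.
So T(n) = - 10 \left(-2\right)^{n} + 6 \left(-4\right)^{n}.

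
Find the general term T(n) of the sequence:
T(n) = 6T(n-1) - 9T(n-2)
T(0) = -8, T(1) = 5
Characteristic equation: x² - 6x + 9 = 0, which is (x - (3))².
Repeated root r = 3.
General solution: T(n) = (A + Bn)·(3)^n.
From T(0) = -8: A = -8.
From T(1) = 5: (A + B)·(3) = 5 ⇒ B = \frac{29}{3}.
So T(n) = \left(\frac{29 n}{3} - 8\right) \cdot (3)^n.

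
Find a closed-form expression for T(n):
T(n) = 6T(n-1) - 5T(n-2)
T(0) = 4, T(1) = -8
Characteristic equation: x² - 6x + 5 = 0, which factors as (x - (5))(x - (1)) = 0.
Roots r₁ = 5, r₂ = 1 (distinct).
General solution: T(n) = A·(5)^n + B·(1)^n.
From T(0) = 4: A + B = 4.
From T(1) = -8: 5A + B = -8.
Solving: A = -3, B = 7.
So T(n) = 7 - 3 \cdot 5^{n}.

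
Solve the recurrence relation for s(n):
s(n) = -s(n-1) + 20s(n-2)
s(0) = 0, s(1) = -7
Characteristic equation: x² + x - 20 = 0, which factors as (x - (4))(x - (-5)) = 0.
Roots r₁ = 4, r₂ = -5 (distinct).
General solution: s(n) = A·(4)^n + B·(-5)^n.
From s(0) = 0: A + B = 0.
From s(1) = -7: 4A - 5B = -7.
Solving: A = - \frac{7}{9}, B = \frac{7}{9}.
So s(n) = \frac{7 \left(-5\right)^{n}}{9} - \frac{7 \cdot 4^{n}}{9}.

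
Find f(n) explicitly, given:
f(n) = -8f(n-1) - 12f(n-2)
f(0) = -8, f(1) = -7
Characteristic equation: x² + 8x + 12 = 0, which factors as (x - (-6))(x - (-2)) = 0.
Roots r₁ = -6, r₂ = -2 (distinct).
General solution: f(n) = A·(-6)^n + B·(-2)^n.
From f(0) = -8: A + B = -8.
From f(1) = -7: -6A - 2B = -7.
Solving: A = \frac{23}{4}, B = - \frac{55}{4}.
So f(n) = - \frac{55 \left(-2\right)^{n}}{4} + \frac{23 \left(-6\right)^{n}}{4}.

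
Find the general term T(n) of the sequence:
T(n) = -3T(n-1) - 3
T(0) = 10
First-order linear non-homogeneous.
Homogeneous solution: T_h(n) = A·(-3)^n.
Try constant particular solution T_p = K: K = -3K - 3 ⇒ K = - \frac{3}{4}.
General: T(n) = A·(-3)^n - \frac{3}{4}.
Apply T(0) = 10: A - \frac{3}{4} = 10 ⇒ A = \frac{43}{4}.
So T(n) = \frac{43 \left(-3\right)^{n}}{4} - \frac{3}{4}.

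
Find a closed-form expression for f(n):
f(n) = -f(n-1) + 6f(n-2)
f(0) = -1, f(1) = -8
Characteristic equation: x² + x - 6 = 0, which factors as (x - (-3))(x - (2)) = 0.
Roots r₁ = -3, r₂ = 2 (distinct).
General solution: f(n) = A·(-3)^n + B·(2)^n.
From f(0) = -1: A + B = -1.
From f(1) = -8: -3A + 2B = -8.
Solving: A = \frac{6}{5}, B = - \frac{11}{5}.
So f(n) = \frac{6 \left(-3\right)^{n}}{5} - \frac{11 \cdot 2^{n}}{5}.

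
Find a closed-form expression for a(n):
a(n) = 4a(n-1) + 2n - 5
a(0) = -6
First-order linear with linear forcing.
Homogeneous solution: a_h(n) = A·(4)^n.
Try particular a_p(n) = pn + q. Substituting:
  pn + q = 4(p(n-1) + q) + 2n - 5.
Matching the n-coefficient: p = 4p + 2 ⇒ p = - \frac{2}{3}.
Matching constants: q = -4p + 4q - 5 ⇒ q = \frac{7}{9}.
General: a(n) = A·(4)^n - \frac{2 n}{3} + \frac{7}{9}.
Apply a(0) = -6: A + \frac{7}{9} = -6 ⇒ A = - \frac{61}{9}.
So a(n) = - \frac{61 \cdot 4^{n}}{9} - \frac{2 n}{3} + \frac{7}{9}.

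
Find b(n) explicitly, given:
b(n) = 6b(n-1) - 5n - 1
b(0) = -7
First-order linear with linear forcing.
Homogeneous solution: b_h(n) = A·(6)^n.
Try particular b_p(n) = pn + q. Substituting:
  pn + q = 6(p(n-1) + q) - 5n - 1.
Matching the n-coefficient: p = 6p - 5 ⇒ p = 1.
Matching constants: q = -6p + 6q - 1 ⇒ q = \frac{7}{5}.
General: b(n) = A·(6)^n + n + \frac{7}{5}.
Apply b(0) = -7: A + \frac{7}{5} = -7 ⇒ A = - \frac{42}{5}.
So b(n) = - \frac{42 \cdot 6^{n}}{5} + n + \frac{7}{5}.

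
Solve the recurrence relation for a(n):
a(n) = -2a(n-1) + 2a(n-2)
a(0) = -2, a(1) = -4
Characteristic equation: x² + 2x - 2 = 0.
Discriminant Δ = (-2)² + 4·(2) = 12.
Roots r₁,₂ = (-2 ± √12)/2, so r₁ = -1 + \sqrt{3}, r₂ = - \sqrt{3} - 1.
General solution: a(n) = A·r₁^n + B·r₂^n.
From the initial conditions, A + B = -2 and r₁A + r₂B = -4.
Since r₁ - r₂ = √12: A = (-4 - (-2)r₂)/√12 = - \sqrt{3} - 1, and B = -2 - A = -1 + \sqrt{3}.
So a(n) = \left(- \sqrt{3} - 1\right)\left(-1 + \sqrt{3}\right)^n + \left(-1 + \sqrt{3}\right)\left(- \sqrt{3} - 1\right)^n.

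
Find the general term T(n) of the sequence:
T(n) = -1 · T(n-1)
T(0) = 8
Pure geometric recurrence with ratio -1.
By induction T(n) = T(0) · (-1)^n = 8 \left(-1\right)^{n}.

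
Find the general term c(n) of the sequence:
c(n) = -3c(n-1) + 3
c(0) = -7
First-order linear non-homogeneous.
Homogeneous solution: c_h(n) = A·(-3)^n.
Try constant particular solution c_p = K: K = -3K + 3 ⇒ K = \frac{3}{4}.
General: c(n) = A·(-3)^n + \frac{3}{4}.
Apply c(0) = -7: A + \frac{3}{4} = -7 ⇒ A = - \frac{31}{4}.
So c(n) = \frac{3}{4} - \frac{31 \left(-3\right)^{n}}{4}.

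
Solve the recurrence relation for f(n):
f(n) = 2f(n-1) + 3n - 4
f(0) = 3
First-order linear with linear forcing.
Homogeneous solution: f_h(n) = A·(2)^n.
Try particular f_p(n) = pn + q. Substituting:
  pn + q = 2(p(n-1) + q) + 3n - 4.
Matching the n-coefficient: p = 2p + 3 ⇒ p = -3.
Matching constants: q = -2p + 2q - 4 ⇒ q = -2.
General: f(n) = A·(2)^n - 3 n - 2.
Apply f(0) = 3: A - 2 = 3 ⇒ A = 5.
So f(n) = 5 \cdot 2^{n} - 3 n - 2.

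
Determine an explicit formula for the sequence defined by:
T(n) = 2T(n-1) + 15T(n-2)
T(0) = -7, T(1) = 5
Characteristic equation: x² - 2x - 15 = 0, which factors as (x - (-3))(x - (5)) = 0.
Roots r₁ = -3, r₂ = 5 (distinct).
General solution: T(n) = A·(-3)^n + B·(5)^n.
From T(0) = -7: A + B = -7.
From T(1) = 5: -3A + 5B = 5.
Solving: A = -5, B = -2.
So T(n) = - 5 \left(-3\right)^{n} - 2 \cdot 5^{n}.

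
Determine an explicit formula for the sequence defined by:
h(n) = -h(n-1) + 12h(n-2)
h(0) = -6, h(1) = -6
Characteristic equation: x² + x - 12 = 0, which factors as (x - (-4))(x - (3)) = 0.
Roots r₁ = -4, r₂ = 3 (distinct).
General solution: h(n) = A·(-4)^n + B·(3)^n.
From h(0) = -6: A + B = -6.
From h(1) = -6: -4A + 3B = -6.
Solving: A = - \frac{12}{7}, B = - \frac{30}{7}.
So h(n) = - \frac{12 \left(-4\right)^{n}}{7} - \frac{30 \cdot 3^{n}}{7}.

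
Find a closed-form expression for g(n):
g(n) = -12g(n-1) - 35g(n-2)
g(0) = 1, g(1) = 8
Characteristic equation: x² + 12x + 35 = 0, which factors as (x - (-7))(x - (-5)) = 0.
Roots r₁ = -7, r₂ = -5 (distinct).
General solution: g(n) = A·(-7)^n + B·(-5)^n.
From g(0) = 1: A + B = 1.
From g(1) = 8: -7A - 5B = 8.
Solving: A = - \frac{13}{2}, B = \frac{15}{2}.
So g(n) = \frac{15 \left(-5\right)^{n}}{2} - \frac{13 \left(-7\right)^{n}}{2}.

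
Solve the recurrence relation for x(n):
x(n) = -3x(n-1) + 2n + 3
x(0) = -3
First-order linear with linear forcing.
Homogeneous solution: x_h(n) = A·(-3)^n.
Try particular x_p(n) = pn + q. Substituting:
  pn + q = -3(p(n-1) + q) + 2n + 3.
Matching the n-coefficient: p = -3p + 2 ⇒ p = \frac{1}{2}.
Matching constants: q = 3p - 3q + 3 ⇒ q = \frac{9}{8}.
General: x(n) = A·(-3)^n + \frac{n}{2} + \frac{9}{8}.
Apply x(0) = -3: A + \frac{9}{8} = -3 ⇒ A = - \frac{33}{8}.
So x(n) = - \frac{33 \left(-3\right)^{n}}{8} + \frac{n}{2} + \frac{9}{8}.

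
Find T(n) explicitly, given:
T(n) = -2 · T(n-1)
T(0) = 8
Pure geometric recurrence with ratio -2.
By induction T(n) = T(0) · (-2)^n = 8 \left(-2\right)^{n}.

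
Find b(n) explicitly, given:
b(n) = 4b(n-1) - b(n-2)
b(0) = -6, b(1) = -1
Characteristic equation: x² - 4x + 1 = 0.
Discriminant Δ = (4)² + 4·(-1) = 12.
Roots r₁,₂ = (4 ± √12)/2, so r₁ = \sqrt{3} + 2, r₂ = 2 - \sqrt{3}.
General solution: b(n) = A·r₁^n + B·r₂^n.
From the initial conditions, A + B = -6 and r₁A + r₂B = -1.
Since r₁ - r₂ = √12: A = (-1 - (-6)r₂)/√12 = -3 + \frac{11 \sqrt{3}}{6}, and B = -6 - A = - \frac{11 \sqrt{3}}{6} - 3.
So b(n) = \left(-3 + \frac{11 \sqrt{3}}{6}\right)\left(\sqrt{3} + 2\right)^n + \left(- \frac{11 \sqrt{3}}{6} - 3\right)\left(2 - \sqrt{3}\right)^n.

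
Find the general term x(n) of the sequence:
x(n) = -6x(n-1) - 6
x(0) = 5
First-order linear non-homogeneous.
Homogeneous solution: x_h(n) = A·(-6)^n.
Try constant particular solution x_p = K: K = -6K - 6 ⇒ K = - \frac{6}{7}.
General: x(n) = A·(-6)^n - \frac{6}{7}.
Apply x(0) = 5: A - \frac{6}{7} = 5 ⇒ A = \frac{41}{7}.
So x(n) = \frac{41 \left(-6\right)^{n}}{7} - \frac{6}{7}.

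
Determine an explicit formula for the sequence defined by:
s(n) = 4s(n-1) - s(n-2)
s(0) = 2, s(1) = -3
Characteristic equation: x² - 4x + 1 = 0.
Discriminant Δ = (4)² + 4·(-1) = 12.
Roots r₁,₂ = (4 ± √12)/2, so r₁ = \sqrt{3} + 2, r₂ = 2 - \sqrt{3}.
General solution: s(n) = A·r₁^n + B·r₂^n.
From the initial conditions, A + B = 2 and r₁A + r₂B = -3.
Since r₁ - r₂ = √12: A = (-3 - (2)r₂)/√12 = 1 - \frac{7 \sqrt{3}}{6}, and B = 2 - A = 1 + \frac{7 \sqrt{3}}{6}.
So s(n) = \left(1 - \frac{7 \sqrt{3}}{6}\right)\left(\sqrt{3} + 2\right)^n + \left(1 + \frac{7 \sqrt{3}}{6}\right)\left(2 - \sqrt{3}\right)^n.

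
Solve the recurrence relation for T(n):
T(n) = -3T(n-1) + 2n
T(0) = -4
First-order linear with linear forcing.
Homogeneous solution: T_h(n) = A·(-3)^n.
Try particular T_p(n) = pn + q. Substituting:
  pn + q = -3(p(n-1) + q) + 2n.
Matching the n-coefficient: p = -3p + 2 ⇒ p = \frac{1}{2}.
Matching constants: q = 3p - 3q ⇒ q = \frac{3}{8}.
General: T(n) = A·(-3)^n + \frac{n}{2} + \frac{3}{8}.
Apply T(0) = -4: A + \frac{3}{8} = -4 ⇒ A = - \frac{35}{8}.
So T(n) = - \frac{35 \left(-3\right)^{n}}{8} + \frac{n}{2} + \frac{3}{8}.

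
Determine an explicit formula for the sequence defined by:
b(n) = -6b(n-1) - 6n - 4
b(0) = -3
First-order linear with linear forcing.
Homogeneous solution: b_h(n) = A·(-6)^n.
Try particular b_p(n) = pn + q. Substituting:
  pn + q = -6(p(n-1) + q) - 6n - 4.
Matching the n-coefficient: p = -6p - 6 ⇒ p = - \frac{6}{7}.
Matching constants: q = 6p - 6q - 4 ⇒ q = - \frac{64}{49}.
General: b(n) = A·(-6)^n - \frac{6 n}{7} - \frac{64}{49}.
Apply b(0) = -3: A - \frac{64}{49} = -3 ⇒ A = - \frac{83}{49}.
So b(n) = - \frac{83 \left(-6\right)^{n}}{49} - \frac{6 n}{7} - \frac{64}{49}.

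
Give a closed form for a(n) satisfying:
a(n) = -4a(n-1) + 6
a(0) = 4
First-order linear non-homogeneous.
Homogeneous solution: a_h(n) = A·(-4)^n.
Try constant particular solution a_p = K: K = -4K + 6 ⇒ K = \frac{6}{5}.
General: a(n) = A·(-4)^n + \frac{6}{5}.
Apply a(0) = 4: A + \frac{6}{5} = 4 ⇒ A = \frac{14}{5}.
So a(n) = \frac{14 \left(-4\right)^{n}}{5} + \frac{6}{5}.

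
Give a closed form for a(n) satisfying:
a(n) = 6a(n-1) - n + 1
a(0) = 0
First-order linear with linear forcing.
Homogeneous solution: a_h(n) = A·(6)^n.
Try particular a_p(n) = pn + q. Substituting:
  pn + q = 6(p(n-1) + q) - n + 1.
Matching the n-coefficient: p = 6p - 1 ⇒ p = \frac{1}{5}.
Matching constants: q = -6p + 6q + 1 ⇒ q = \frac{1}{25}.
General: a(n) = A·(6)^n + \frac{n}{5} + \frac{1}{25}.
Apply a(0) = 0: A + \frac{1}{25} = 0 ⇒ A = - \frac{1}{25}.
So a(n) = - \frac{6^{n}}{25} + \frac{n}{5} + \frac{1}{25}.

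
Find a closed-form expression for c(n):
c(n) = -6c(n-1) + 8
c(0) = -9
First-order linear non-homogeneous.
Homogeneous solution: c_h(n) = A·(-6)^n.
Try constant particular solution c_p = K: K = -6K + 8 ⇒ K = \frac{8}{7}.
General: c(n) = A·(-6)^n + \frac{8}{7}.
Apply c(0) = -9: A + \frac{8}{7} = -9 ⇒ A = - \frac{71}{7}.
So c(n) = \frac{8}{7} - \frac{71 \left(-6\right)^{n}}{7}.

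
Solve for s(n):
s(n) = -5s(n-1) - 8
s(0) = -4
First-order linear non-homogeneous.
Homogeneous solution: s_h(n) = A·(-5)^n.
Try constant particular solution s_p = K: K = -5K - 8 ⇒ K = - \frac{4}{3}.
General: s(n) = A·(-5)^n - \frac{4}{3}.
Apply s(0) = -4: A - \frac{4}{3} = -4 ⇒ A = - \frac{8}{3}.
So s(n) = - \frac{8 \left(-5\right)^{n}}{3} - \frac{4}{3}.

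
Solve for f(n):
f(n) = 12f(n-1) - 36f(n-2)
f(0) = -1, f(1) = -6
Characteristic equation: x² - 12x + 36 = 0, which is (x - (6))².
Repeated root r = 6.
General solution: f(n) = (A + Bn)·(6)^n.
From f(0) = -1: A = -1.
From f(1) = -6: (A + B)·(6) = -6 ⇒ B = 0.
So f(n) = \left(-1\right) \cdot (6)^n.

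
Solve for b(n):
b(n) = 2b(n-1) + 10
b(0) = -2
First-order linear non-homogeneous.
Homogeneous solution: b_h(n) = A·(2)^n.
Try constant particular solution b_p = K: K = 2K + 10 ⇒ K = -10.
General: b(n) = A·(2)^n - 10.
Apply b(0) = -2: A - 10 = -2 ⇒ A = 8.
So b(n) = 8 \cdot 2^{n} - 10.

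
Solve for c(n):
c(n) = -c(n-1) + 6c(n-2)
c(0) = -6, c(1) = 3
Characteristic equation: x² + x - 6 = 0, which factors as (x - (2))(x - (-3)) = 0.
Roots r₁ = 2, r₂ = -3 (distinct).
General solution: c(n) = A·(2)^n + B·(-3)^n.
From c(0) = -6: A + B = -6.
From c(1) = 3: 2A - 3B = 3.
Solving: A = -3, B = -3.
So c(n) = - 3 \left(-3\right)^{n} - 3 \cdot 2^{n}.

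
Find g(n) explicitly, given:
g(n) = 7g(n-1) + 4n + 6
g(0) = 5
First-order linear with linear forcing.
Homogeneous solution: g_h(n) = A·(7)^n.
Try particular g_p(n) = pn + q. Substituting:
  pn + q = 7(p(n-1) + q) + 4n + 6.
Matching the n-coefficient: p = 7p + 4 ⇒ p = - \frac{2}{3}.
Matching constants: q = -7p + 7q + 6 ⇒ q = - \frac{16}{9}.
General: g(n) = A·(7)^n - \frac{2 n}{3} - \frac{16}{9}.
Apply g(0) = 5: A - \frac{16}{9} = 5 ⇒ A = \frac{61}{9}.
So g(n) = \frac{61 \cdot 7^{n}}{9} - \frac{2 n}{3} - \frac{16}{9}.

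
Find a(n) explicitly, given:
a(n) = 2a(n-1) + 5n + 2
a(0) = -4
First-order linear with linear forcing.
Homogeneous solution: a_h(n) = A·(2)^n.
Try particular a_p(n) = pn + q. Substituting:
  pn + q = 2(p(n-1) + q) + 5n + 2.
Matching the n-coefficient: p = 2p + 5 ⇒ p = -5.
Matching constants: q = -2p + 2q + 2 ⇒ q = -12.
General: a(n) = A·(2)^n - 5 n - 12.
Apply a(0) = -4: A - 12 = -4 ⇒ A = 8.
So a(n) = 8 \cdot 2^{n} - 5 n - 12.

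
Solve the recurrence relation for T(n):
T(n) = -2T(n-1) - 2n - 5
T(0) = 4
First-order linear with linear forcing.
Homogeneous solution: T_h(n) = A·(-2)^n.
Try particular T_p(n) = pn + q. Substituting:
  pn + q = -2(p(n-1) + q) - 2n - 5.
Matching the n-coefficient: p = -2p - 2 ⇒ p = - \frac{2}{3}.
Matching constants: q = 2p - 2q - 5 ⇒ q = - \frac{19}{9}.
General: T(n) = A·(-2)^n - \frac{2 n}{3} - \frac{19}{9}.
Apply T(0) = 4: A - \frac{19}{9} = 4 ⇒ A = \frac{55}{9}.
So T(n) = \frac{55 \left(-2\right)^{n}}{9} - \frac{2 n}{3} - \frac{19}{9}.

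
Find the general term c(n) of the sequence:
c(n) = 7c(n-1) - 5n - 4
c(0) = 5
First-order linear with linear forcing.
Homogeneous solution: c_h(n) = A·(7)^n.
Try particular c_p(n) = pn + q. Substituting:
  pn + q = 7(p(n-1) + q) - 5n - 4.
Matching the n-coefficient: p = 7p - 5 ⇒ p = \frac{5}{6}.
Matching constants: q = -7p + 7q - 4 ⇒ q = \frac{59}{36}.
General: c(n) = A·(7)^n + \frac{5 n}{6} + \frac{59}{36}.
Apply c(0) = 5: A + \frac{59}{36} = 5 ⇒ A = \frac{121}{36}.
So c(n) = \frac{121 \cdot 7^{n}}{36} + \frac{5 n}{6} + \frac{59}{36}.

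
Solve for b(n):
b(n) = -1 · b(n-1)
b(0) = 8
Pure geometric recurrence with ratio -1.
By induction b(n) = b(0) · (-1)^n = 8 \left(-1\right)^{n}.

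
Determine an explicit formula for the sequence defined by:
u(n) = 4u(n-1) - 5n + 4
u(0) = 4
First-order linear with linear forcing.
Homogeneous solution: u_h(n) = A·(4)^n.
Try particular u_p(n) = pn + q. Substituting:
  pn + q = 4(p(n-1) + q) - 5n + 4.
Matching the n-coefficient: p = 4p - 5 ⇒ p = \frac{5}{3}.
Matching constants: q = -4p + 4q + 4 ⇒ q = \frac{8}{9}.
General: u(n) = A·(4)^n + \frac{5 n}{3} + \frac{8}{9}.
Apply u(0) = 4: A + \frac{8}{9} = 4 ⇒ A = \frac{28}{9}.
So u(n) = \frac{28 \cdot 4^{n}}{9} + \frac{5 n}{3} + \frac{8}{9}.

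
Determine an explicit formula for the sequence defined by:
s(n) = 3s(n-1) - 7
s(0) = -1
First-order linear non-homogeneous.
Homogeneous solution: s_h(n) = A·(3)^n.
Try constant particular solution s_p = K: K = 3K - 7 ⇒ K = \frac{7}{2}.
General: s(n) = A·(3)^n + \frac{7}{2}.
Apply s(0) = -1: A + \frac{7}{2} = -1 ⇒ A = - \frac{9}{2}.
So s(n) = \frac{7}{2} - \frac{9 \cdot 3^{n}}{2}.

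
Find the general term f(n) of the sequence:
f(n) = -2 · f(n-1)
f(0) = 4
Pure geometric recurrence with ratio -2.
By induction f(n) = f(0) · (-2)^n = 4 \left(-2\right)^{n}.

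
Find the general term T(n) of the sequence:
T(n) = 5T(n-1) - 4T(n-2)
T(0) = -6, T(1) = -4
Characteristic equation: x² - 5x + 4 = 0, which factors as (x - (4))(x - (1)) = 0.
Roots r₁ = 4, r₂ = 1 (distinct).
General solution: T(n) = A·(4)^n + B·(1)^n.
From T(0) = -6: A + B = -6.
From T(1) = -4: 4A + B = -4.
Solving: A = \frac{2}{3}, B = - \frac{20}{3}.
So T(n) = \frac{2 \cdot 4^{n}}{3} - \frac{20}{3}.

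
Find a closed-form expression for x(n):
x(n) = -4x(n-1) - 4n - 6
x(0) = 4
First-order linear with linear forcing.
Homogeneous solution: x_h(n) = A·(-4)^n.
Try particular x_p(n) = pn + q. Substituting:
  pn + q = -4(p(n-1) + q) - 4n - 6.
Matching the n-coefficient: p = -4p - 4 ⇒ p = - \frac{4}{5}.
Matching constants: q = 4p - 4q - 6 ⇒ q = - \frac{46}{25}.
General: x(n) = A·(-4)^n - \frac{4 n}{5} - \frac{46}{25}.
Apply x(0) = 4: A - \frac{46}{25} = 4 ⇒ A = \frac{146}{25}.
So x(n) = \frac{146 \left(-4\right)^{n}}{25} - \frac{4 n}{5} - \frac{46}{25}.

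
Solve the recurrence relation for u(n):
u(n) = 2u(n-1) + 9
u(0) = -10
First-order linear non-homogeneous.
Homogeneous solution: u_h(n) = A·(2)^n.
Try constant particular solution u_p = K: K = 2K + 9 ⇒ K = -9.
General: u(n) = A·(2)^n - 9.
Apply u(0) = -10: A - 9 = -10 ⇒ A = -1.
So u(n) = - 2^{n} - 9.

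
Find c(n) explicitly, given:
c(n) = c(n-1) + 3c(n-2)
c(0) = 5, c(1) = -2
Characteristic equation: x² - x - 3 = 0.
Discriminant Δ = (1)² + 4·(3) = 13.
Roots r₁,₂ = (1 ± √13)/2, so r₁ = \frac{1}{2} + \frac{\sqrt{13}}{2}, r₂ = \frac{1}{2} - \frac{\sqrt{13}}{2}.
General solution: c(n) = A·r₁^n + B·r₂^n.
From the initial conditions, A + B = 5 and r₁A + r₂B = -2.
Since r₁ - r₂ = √13: A = (-2 - (5)r₂)/√13 = \frac{5}{2} - \frac{9 \sqrt{13}}{26}, and B = 5 - A = \frac{9 \sqrt{13}}{26} + \frac{5}{2}.
So c(n) = \left(\frac{5}{2} - \frac{9 \sqrt{13}}{26}\right)\left(\frac{1}{2} + \frac{\sqrt{13}}{2}\right)^n + \left(\frac{9 \sqrt{13}}{26} + \frac{5}{2}\right)\left(\frac{1}{2} - \frac{\sqrt{13}}{2}\right)^n.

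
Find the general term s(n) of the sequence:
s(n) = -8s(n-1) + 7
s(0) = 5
First-order linear non-homogeneous.
Homogeneous solution: s_h(n) = A·(-8)^n.
Try constant particular solution s_p = K: K = -8K + 7 ⇒ K = \frac{7}{9}.
General: s(n) = A·(-8)^n + \frac{7}{9}.
Apply s(0) = 5: A + \frac{7}{9} = 5 ⇒ A = \frac{38}{9}.
So s(n) = \frac{38 \left(-8\right)^{n}}{9} + \frac{7}{9}.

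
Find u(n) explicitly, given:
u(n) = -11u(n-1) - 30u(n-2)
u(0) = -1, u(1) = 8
Characteristic equation: x² + 11x + 30 = 0, which factors as (x - (-5))(x - (-6)) = 0.
Roots r₁ = -5, r₂ = -6 (distinct).
General solution: u(n) = A·(-5)^n + B·(-6)^n.
From u(0) = -1: A + B = -1.
From u(1) = 8: -5A - 6B = 8.
Solving: A = 2, B = -3.
So u(n) = 2 \left(-5\right)^{n} - 3 \left(-6\right)^{n}.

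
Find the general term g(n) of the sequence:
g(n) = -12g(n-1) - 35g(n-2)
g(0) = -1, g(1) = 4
Characteristic equation: x² + 12x + 35 = 0, which factors as (x - (-5))(x - (-7)) = 0.
Roots r₁ = -5, r₂ = -7 (distinct).
General solution: g(n) = A·(-5)^n + B·(-7)^n.
From g(0) = -1: A + B = -1.
From g(1) = 4: -5A - 7B = 4.
Solving: A = - \frac{3}{2}, B = \frac{1}{2}.
So g(n) = - \frac{3 \left(-5\right)^{n}}{2} + \frac{\left(-7\right)^{n}}{2}.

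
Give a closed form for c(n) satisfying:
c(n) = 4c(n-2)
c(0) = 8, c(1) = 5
Characteristic equation: x² - 4 = 0, which factors as (x - (-2))(x - (2)) = 0.
Roots r₁ = -2, r₂ = 2 (distinct).
General solution: c(n) = A·(-2)^n + B·(2)^n.
From c(0) = 8: A + B = 8.
From c(1) = 5: -2A + 2B = 5.
Solving: A = \frac{11}{4}, B = \frac{21}{4}.
So c(n) = \frac{11 \left(-2\right)^{n}}{4} + \frac{21 \cdot 2^{n}}{4}.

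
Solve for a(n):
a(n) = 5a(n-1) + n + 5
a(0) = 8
First-order linear with linear forcing.
Homogeneous solution: a_h(n) = A·(5)^n.
Try particular a_p(n) = pn + q. Substituting:
  pn + q = 5(p(n-1) + q) + n + 5.
Matching the n-coefficient: p = 5p + 1 ⇒ p = - \frac{1}{4}.
Matching constants: q = -5p + 5q + 5 ⇒ q = - \frac{25}{16}.
General: a(n) = A·(5)^n - \frac{n}{4} - \frac{25}{16}.
Apply a(0) = 8: A - \frac{25}{16} = 8 ⇒ A = \frac{153}{16}.
So a(n) = \frac{153 \cdot 5^{n}}{16} - \frac{n}{4} - \frac{25}{16}.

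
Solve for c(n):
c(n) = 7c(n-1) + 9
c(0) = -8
First-order linear non-homogeneous.
Homogeneous solution: c_h(n) = A·(7)^n.
Try constant particular solution c_p = K: K = 7K + 9 ⇒ K = - \frac{3}{2}.
General: c(n) = A·(7)^n - \frac{3}{2}.
Apply c(0) = -8: A - \frac{3}{2} = -8 ⇒ A = - \frac{13}{2}.
So c(n) = - \frac{13 \cdot 7^{n}}{2} - \frac{3}{2}.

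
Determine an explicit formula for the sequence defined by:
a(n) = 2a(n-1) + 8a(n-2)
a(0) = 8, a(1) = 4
Characteristic equation: x² - 2x - 8 = 0, which factors as (x - (4))(x - (-2)) = 0.
Roots r₁ = 4, r₂ = -2 (distinct).
General solution: a(n) = A·(4)^n + B·(-2)^n.
From a(0) = 8: A + B = 8.
From a(1) = 4: 4A - 2B = 4.
Solving: A = \frac{10}{3}, B = \frac{14}{3}.
So a(n) = \frac{14 \left(-2\right)^{n}}{3} + \frac{10 \cdot 4^{n}}{3}.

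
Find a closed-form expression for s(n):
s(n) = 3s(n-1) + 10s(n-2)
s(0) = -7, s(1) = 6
Characteristic equation: x² - 3x - 10 = 0, which factors as (x - (5))(x - (-2)) = 0.
Roots r₁ = 5, r₂ = -2 (distinct).
General solution: s(n) = A·(5)^n + B·(-2)^n.
From s(0) = -7: A + B = -7.
From s(1) = 6: 5A - 2B = 6.
Solving: A = - \frac{8}{7}, B = - \frac{41}{7}.
So s(n) = - \frac{41 \left(-2\right)^{n}}{7} - \frac{8 \cdot 5^{n}}{7}.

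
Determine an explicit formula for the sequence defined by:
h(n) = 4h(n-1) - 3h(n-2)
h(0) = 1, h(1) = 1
Characteristic equation: x² - 4x + 3 = 0, which factors as (x - (1))(x - (3)) = 0.
Roots r₁ = 1, r₂ = 3 (distinct).
General solution: h(n) = A·(1)^n + B·(3)^n.
From h(0) = 1: A + B = 1.
From h(1) = 1: A + 3B = 1.
Solving: A = 1, B = 0.
So h(n) = 1.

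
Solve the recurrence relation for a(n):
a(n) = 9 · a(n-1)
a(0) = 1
Pure geometric recurrence with ratio 9.
By induction a(n) = a(0) · (9)^n = 9^{n}.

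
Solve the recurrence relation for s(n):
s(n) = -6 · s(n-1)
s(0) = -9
Pure geometric recurrence with ratio -6.
By induction s(n) = s(0) · (-6)^n = - 9 \left(-6\right)^{n}.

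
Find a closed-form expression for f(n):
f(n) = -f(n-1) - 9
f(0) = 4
First-order linear non-homogeneous.
Homogeneous solution: f_h(n) = A·(-1)^n.
Try constant particular solution f_p = K: K = -K - 9 ⇒ K = - \frac{9}{2}.
General: f(n) = A·(-1)^n - \frac{9}{2}.
Apply f(0) = 4: A - \frac{9}{2} = 4 ⇒ A = \frac{17}{2}.
So f(n) = \frac{17 \left(-1\right)^{n}}{2} - \frac{9}{2}.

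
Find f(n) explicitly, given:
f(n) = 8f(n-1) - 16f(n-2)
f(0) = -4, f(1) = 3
Characteristic equation: x² - 8x + 16 = 0, which is (x - (4))².
Repeated root r = 4.
General solution: f(n) = (A + Bn)·(4)^n.
From f(0) = -4: A = -4.
From f(1) = 3: (A + B)·(4) = 3 ⇒ B = \frac{19}{4}.
So f(n) = \left(\frac{19 n}{4} - 4\right) \cdot (4)^n.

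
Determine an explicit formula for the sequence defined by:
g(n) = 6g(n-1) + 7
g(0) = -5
First-order linear non-homogeneous.
Homogeneous solution: g_h(n) = A·(6)^n.
Try constant particular solution g_p = K: K = 6K + 7 ⇒ K = - \frac{7}{5}.
General: g(n) = A·(6)^n - \frac{7}{5}.
Apply g(0) = -5: A - \frac{7}{5} = -5 ⇒ A = - \frac{18}{5}.
So g(n) = - \frac{18 \cdot 6^{n}}{5} - \frac{7}{5}.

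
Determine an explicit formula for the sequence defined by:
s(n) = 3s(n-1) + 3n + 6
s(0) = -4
First-order linear with linear forcing.
Homogeneous solution: s_h(n) = A·(3)^n.
Try particular s_p(n) = pn + q. Substituting:
  pn + q = 3(p(n-1) + q) + 3n + 6.
Matching the n-coefficient: p = 3p + 3 ⇒ p = - \frac{3}{2}.
Matching constants: q = -3p + 3q + 6 ⇒ q = - \frac{21}{4}.
General: s(n) = A·(3)^n - \frac{3 n}{2} - \frac{21}{4}.
Apply s(0) = -4: A - \frac{21}{4} = -4 ⇒ A = \frac{5}{4}.
So s(n) = \frac{5 \cdot 3^{n}}{4} - \frac{3 n}{2} - \frac{21}{4}.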